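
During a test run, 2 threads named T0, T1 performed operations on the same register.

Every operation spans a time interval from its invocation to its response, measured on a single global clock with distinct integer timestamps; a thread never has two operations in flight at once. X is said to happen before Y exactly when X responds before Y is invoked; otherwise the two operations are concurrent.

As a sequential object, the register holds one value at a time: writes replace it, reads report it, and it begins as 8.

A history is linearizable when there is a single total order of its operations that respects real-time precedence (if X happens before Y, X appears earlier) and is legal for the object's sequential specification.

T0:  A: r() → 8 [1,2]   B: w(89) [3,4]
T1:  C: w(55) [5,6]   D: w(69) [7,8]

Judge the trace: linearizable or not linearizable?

linearizable

witness order: A, B, C, D
step 1: A r() → 8 — value 8
step 2: B w(89) — value 89
step 3: C w(55) — value 55
step 4: D w(69) — value 69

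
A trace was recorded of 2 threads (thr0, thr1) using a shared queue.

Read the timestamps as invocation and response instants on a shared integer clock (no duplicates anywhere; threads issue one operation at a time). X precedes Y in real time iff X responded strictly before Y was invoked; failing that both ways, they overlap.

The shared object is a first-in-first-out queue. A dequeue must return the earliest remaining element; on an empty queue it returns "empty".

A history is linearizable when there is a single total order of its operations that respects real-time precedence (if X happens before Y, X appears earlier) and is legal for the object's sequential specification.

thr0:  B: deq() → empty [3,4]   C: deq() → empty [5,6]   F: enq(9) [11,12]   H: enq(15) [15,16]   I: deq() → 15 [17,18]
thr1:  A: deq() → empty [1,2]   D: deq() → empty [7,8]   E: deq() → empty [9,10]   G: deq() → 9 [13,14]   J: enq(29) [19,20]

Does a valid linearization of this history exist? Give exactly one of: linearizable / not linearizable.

linearizable

one valid linearization: A, B, C, D, E, F, G, H, I, J
after step 1 (A deq() → empty): queue <>
after step 2 (B deq() → empty): queue <>
after step 3 (C deq() → empty): queue <>
after step 4 (D deq() → empty): queue <>
after step 5 (E deq() → empty): queue <>
after step 6 (F enq(9)): queue <9>
after step 7 (G deq() → 9): queue <>
after step 8 (H enq(15)): queue <15>
after step 9 (I deq() → 15): queue <>
after step 10 (J enq(29)): queue <29>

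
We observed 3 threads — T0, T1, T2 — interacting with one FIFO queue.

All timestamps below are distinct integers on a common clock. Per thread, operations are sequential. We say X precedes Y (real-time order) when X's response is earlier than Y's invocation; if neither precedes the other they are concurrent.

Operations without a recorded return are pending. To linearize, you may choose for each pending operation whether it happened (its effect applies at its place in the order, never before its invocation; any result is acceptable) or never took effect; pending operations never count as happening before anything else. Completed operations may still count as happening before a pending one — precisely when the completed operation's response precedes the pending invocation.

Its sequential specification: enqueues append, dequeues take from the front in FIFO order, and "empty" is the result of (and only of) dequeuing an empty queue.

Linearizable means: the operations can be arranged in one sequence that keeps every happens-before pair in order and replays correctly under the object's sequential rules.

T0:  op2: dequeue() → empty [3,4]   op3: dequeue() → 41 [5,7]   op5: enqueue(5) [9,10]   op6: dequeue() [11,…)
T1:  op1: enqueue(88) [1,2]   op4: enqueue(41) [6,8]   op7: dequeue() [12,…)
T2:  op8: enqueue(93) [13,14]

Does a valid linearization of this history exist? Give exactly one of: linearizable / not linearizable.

not linearizable

cut after 3 events: linearizable; cut after 4 events (op2 responds, time 4): not linearizable
exactly one order of the 2 completed ops respects real time; the FIFO queue replay fails
sample order op1, op2 stalls at step 2 — op2 dequeue() → empty has no legal effect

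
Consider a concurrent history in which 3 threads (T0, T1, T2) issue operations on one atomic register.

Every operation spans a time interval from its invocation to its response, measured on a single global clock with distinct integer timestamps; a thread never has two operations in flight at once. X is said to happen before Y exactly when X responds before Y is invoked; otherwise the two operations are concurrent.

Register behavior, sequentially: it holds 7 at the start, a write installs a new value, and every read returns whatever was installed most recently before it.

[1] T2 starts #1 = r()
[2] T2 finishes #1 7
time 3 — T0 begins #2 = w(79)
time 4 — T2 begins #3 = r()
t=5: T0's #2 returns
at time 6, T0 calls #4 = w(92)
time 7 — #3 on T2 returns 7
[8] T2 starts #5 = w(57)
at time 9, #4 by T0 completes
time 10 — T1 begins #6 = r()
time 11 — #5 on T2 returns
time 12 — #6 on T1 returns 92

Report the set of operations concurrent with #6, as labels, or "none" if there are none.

#5

#6 spans [10,12]; an op avoiding the whole window 10..12 is ordered, any other is concurrent
#1 [1,2]: before
#2 [3,5]: before
#3 [4,7]: before
#4 [6,9]: before
#5 [8,11]: concurrent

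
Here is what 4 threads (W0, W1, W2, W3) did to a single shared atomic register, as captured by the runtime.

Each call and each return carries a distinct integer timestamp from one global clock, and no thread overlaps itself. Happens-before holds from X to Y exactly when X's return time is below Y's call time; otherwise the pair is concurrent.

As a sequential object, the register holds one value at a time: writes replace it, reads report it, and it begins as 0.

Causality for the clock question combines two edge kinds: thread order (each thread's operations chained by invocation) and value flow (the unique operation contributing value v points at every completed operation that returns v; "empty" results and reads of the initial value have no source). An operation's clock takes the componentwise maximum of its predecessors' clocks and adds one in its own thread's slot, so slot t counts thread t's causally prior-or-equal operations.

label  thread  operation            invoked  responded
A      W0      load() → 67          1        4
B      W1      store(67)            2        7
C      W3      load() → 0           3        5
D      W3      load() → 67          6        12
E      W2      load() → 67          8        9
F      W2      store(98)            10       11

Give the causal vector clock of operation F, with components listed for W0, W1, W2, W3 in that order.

C, invoked 3, has no incoming edges; only W3's bump applies → (0, 0, 0, 1)
B, invoked 2, has no incoming edges; only W1's bump applies → (0, 1, 0, 0)
VC(E, invoked at 8): max of VC(B)=(0, 1, 0, 0), then +1 on thread W2 → (0, 1, 1, 0)
VC(A, invoked at 1): max of VC(B)=(0, 1, 0, 0), then +1 on thread W0 → (1, 1, 0, 0)
VC(D, invoked at 6): max of VC(B)=(0, 1, 0, 0), VC(C)=(0, 0, 0, 1), then +1 on thread W3 → (0, 1, 0, 2)
VC(F, invoked at 10): max of VC(E)=(0, 1, 1, 0), then +1 on thread W2 → (0, 1, 2, 0)
target: VC(F) = (0, 1, 2, 0)

(0, 1, 2, 0)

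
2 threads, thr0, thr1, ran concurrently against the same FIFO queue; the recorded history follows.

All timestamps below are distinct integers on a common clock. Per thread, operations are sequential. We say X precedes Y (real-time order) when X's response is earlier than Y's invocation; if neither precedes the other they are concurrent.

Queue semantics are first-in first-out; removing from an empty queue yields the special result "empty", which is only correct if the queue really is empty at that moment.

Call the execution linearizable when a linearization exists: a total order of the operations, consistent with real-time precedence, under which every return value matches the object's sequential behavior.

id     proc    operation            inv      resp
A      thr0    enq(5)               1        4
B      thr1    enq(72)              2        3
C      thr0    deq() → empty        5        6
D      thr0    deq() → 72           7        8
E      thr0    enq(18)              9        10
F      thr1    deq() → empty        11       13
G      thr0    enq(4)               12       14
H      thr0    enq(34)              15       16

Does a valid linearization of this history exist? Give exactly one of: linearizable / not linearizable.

prefix check: 1..5 passes, 1..6 fails once C's time-6 response joins
checked exhaustively: 2 real-time-consistent orders of 3 completed operations, zero legal FIFO queue replays
for example A, B, C fails at step 3: C deq() → empty is not legal there
for example B, A, C fails at step 3: C deq() → empty is not legal there

not linearizable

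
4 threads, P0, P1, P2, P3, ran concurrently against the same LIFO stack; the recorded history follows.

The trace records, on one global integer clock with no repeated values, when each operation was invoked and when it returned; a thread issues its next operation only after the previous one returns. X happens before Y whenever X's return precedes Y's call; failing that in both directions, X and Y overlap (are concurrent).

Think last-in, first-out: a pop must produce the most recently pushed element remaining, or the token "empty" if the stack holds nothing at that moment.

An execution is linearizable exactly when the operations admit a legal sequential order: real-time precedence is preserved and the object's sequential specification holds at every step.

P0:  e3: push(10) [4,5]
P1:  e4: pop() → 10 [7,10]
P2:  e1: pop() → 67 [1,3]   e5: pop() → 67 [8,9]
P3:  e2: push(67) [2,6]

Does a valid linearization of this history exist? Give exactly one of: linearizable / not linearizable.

through event 8 a valid linearization exists; event 9 (e5 responding at time 9) ends that
3 orders of the 4 completed LIFO stack ops respect real time; none is legal
include/drop combinations of the 1 pending operation (e4) were all tried; none helps
take e1, e2, e3, e5 (pending dropped): step 1 already fails, because e1 pop() → 67 cannot occur there
take e1, e3, e2, e5 (pending dropped): step 1 already fails, because e1 pop() → 67 cannot occur there

not linearizable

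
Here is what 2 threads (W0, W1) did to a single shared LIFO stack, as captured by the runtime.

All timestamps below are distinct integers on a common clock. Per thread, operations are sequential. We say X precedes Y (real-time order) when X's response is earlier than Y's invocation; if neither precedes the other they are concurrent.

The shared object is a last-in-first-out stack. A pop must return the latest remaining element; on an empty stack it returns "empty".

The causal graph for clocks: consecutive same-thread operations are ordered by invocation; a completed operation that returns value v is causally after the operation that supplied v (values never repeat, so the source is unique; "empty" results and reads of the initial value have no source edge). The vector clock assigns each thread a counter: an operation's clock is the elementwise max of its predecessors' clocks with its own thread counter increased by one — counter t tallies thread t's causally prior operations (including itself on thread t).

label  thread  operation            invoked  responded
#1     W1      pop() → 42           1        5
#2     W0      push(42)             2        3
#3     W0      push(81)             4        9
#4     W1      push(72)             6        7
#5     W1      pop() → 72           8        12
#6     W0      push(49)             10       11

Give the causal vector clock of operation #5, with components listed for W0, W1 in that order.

#2 (invocation 2): nothing precedes it; W0's component alone gives (1, 0)
#1, invoked 1, takes VC(#2)=(1, 0) under max, adds 1 for W1 → (1, 1)
#3, invoked 4, takes VC(#2)=(1, 0) under max, adds 1 for W0 → (2, 0)
#4, invoked 6, takes VC(#1)=(1, 1) under max, adds 1 for W1 → (1, 2)
#6, invoked 10, takes VC(#3)=(2, 0) under max, adds 1 for W0 → (3, 0)
#5, invoked 8, takes VC(#4)=(1, 2) under max, adds 1 for W1 → (1, 3)
target: VC(#5) = (1, 3)

(1, 3)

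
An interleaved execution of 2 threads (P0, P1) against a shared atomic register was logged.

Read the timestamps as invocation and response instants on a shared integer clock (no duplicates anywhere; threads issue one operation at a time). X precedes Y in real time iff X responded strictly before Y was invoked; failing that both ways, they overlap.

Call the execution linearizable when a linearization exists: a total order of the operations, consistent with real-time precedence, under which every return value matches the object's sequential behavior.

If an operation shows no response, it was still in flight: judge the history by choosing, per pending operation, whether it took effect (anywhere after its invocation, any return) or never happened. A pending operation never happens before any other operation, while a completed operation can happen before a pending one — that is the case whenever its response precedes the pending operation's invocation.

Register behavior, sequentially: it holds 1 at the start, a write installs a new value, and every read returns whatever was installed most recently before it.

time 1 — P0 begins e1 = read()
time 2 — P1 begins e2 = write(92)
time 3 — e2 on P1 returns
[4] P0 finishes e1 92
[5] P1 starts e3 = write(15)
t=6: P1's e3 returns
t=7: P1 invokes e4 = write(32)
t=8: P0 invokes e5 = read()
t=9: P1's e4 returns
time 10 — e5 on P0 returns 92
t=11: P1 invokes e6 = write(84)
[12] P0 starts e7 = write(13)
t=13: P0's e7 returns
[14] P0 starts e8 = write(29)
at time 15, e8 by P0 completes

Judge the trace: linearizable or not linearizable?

not linearizable

prefix check: 1..9 passes, 1..10 fails once e5's time-10 response joins
the 5 completed operations admit 4 real-time orders; each fails the atomic register replay
take e1, e2, e3, e4, e5: step 1 already fails, because e1 read() → 92 cannot occur there
take e1, e2, e3, e5, e4: step 1 already fails, because e1 read() → 92 cannot occur there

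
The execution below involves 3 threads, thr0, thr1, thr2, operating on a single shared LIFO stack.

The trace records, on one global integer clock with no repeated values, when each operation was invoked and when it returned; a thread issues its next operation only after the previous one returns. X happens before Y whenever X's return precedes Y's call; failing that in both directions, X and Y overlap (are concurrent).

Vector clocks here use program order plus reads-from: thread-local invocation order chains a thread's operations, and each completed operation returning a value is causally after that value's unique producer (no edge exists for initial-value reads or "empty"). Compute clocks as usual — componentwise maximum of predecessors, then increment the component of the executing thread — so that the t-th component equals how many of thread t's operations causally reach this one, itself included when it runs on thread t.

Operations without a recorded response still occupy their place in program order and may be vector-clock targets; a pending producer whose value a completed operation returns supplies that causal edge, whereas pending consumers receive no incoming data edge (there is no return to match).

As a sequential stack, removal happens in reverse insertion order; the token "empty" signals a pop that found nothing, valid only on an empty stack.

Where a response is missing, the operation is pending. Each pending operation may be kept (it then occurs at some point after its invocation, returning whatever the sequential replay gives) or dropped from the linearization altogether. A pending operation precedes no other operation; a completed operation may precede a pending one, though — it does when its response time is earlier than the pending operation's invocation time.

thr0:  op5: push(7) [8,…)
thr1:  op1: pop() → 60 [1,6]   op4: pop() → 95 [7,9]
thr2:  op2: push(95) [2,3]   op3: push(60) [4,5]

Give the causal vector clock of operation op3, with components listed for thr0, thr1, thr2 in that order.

(0, 0, 2)

no predecessors for op2 (invoked 2): thr2 increments from zero → (0, 0, 1)
no predecessors for op5 (invoked 8): thr0 increments from zero → (1, 0, 0)
VC(op3, invoked at 4): max of VC(op2)=(0, 0, 1), then +1 on thread thr2 → (0, 0, 2)
VC(op1, invoked at 1): max of VC(op3)=(0, 0, 2), then +1 on thread thr1 → (0, 1, 2)
VC(op4, invoked at 7): max of VC(op1)=(0, 1, 2), VC(op2)=(0, 0, 1), then +1 on thread thr1 → (0, 2, 2)
target: VC(op3) = (0, 0, 2)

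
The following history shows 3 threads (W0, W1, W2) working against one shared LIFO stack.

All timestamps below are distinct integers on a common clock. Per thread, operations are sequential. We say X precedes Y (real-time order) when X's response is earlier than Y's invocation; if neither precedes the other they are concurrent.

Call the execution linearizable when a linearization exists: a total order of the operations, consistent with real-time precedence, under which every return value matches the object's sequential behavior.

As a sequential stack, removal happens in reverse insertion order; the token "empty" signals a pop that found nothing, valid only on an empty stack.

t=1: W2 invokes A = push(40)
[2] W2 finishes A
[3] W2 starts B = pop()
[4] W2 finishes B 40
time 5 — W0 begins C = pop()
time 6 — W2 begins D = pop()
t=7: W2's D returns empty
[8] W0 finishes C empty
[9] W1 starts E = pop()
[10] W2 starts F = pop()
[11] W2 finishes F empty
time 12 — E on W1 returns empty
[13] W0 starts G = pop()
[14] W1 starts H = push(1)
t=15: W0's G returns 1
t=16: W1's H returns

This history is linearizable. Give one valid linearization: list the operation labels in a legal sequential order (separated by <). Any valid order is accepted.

1. A push(40), leaving stack <40>
2. B pop() → 40, leaving stack <>
3. C pop() → empty, leaving stack <>
4. D pop() → empty, leaving stack <>
5. E pop() → empty, leaving stack <>
6. F pop() → empty, leaving stack <>
7. H push(1), leaving stack <1>
8. G pop() → 1, leaving stack <>

A < B < C < D < E < F < H < G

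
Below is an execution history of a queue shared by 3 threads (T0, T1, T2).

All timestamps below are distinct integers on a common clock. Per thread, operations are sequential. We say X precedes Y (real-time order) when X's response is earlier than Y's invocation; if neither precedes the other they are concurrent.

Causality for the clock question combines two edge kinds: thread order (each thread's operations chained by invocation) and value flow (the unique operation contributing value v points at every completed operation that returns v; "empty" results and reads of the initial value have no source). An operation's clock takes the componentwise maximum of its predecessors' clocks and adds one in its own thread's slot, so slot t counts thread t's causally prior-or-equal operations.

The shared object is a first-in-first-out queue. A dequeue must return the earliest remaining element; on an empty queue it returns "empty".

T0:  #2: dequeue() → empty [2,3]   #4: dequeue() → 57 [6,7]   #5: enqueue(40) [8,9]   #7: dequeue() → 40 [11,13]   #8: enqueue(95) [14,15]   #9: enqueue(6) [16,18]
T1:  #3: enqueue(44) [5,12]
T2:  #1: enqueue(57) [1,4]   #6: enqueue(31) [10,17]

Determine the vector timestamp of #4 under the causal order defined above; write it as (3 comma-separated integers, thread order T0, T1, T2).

(2, 0, 1)

VC(#1, invoked at 1): no causal predecessors; +1 on T2 → (0, 0, 1)
VC(#3, invoked at 5): no causal predecessors; +1 on T1 → (0, 1, 0)
VC(#2, invoked at 2): no causal predecessors; +1 on T0 → (1, 0, 0)
merge at #6 (invoked 10): VC(#1)=(0, 0, 1), own-thread bump on T2 → (0, 0, 2)
merge at #4 (invoked 6): VC(#1)=(0, 0, 1), VC(#2)=(1, 0, 0), own-thread bump on T0 → (2, 0, 1)
merge at #5 (invoked 8): VC(#4)=(2, 0, 1), own-thread bump on T0 → (3, 0, 1)
merge at #7 (invoked 11): VC(#5)=(3, 0, 1), own-thread bump on T0 → (4, 0, 1)
merge at #8 (invoked 14): VC(#7)=(4, 0, 1), own-thread bump on T0 → (5, 0, 1)
merge at #9 (invoked 16): VC(#8)=(5, 0, 1), own-thread bump on T0 → (6, 0, 1)
target: VC(#4) = (2, 0, 1)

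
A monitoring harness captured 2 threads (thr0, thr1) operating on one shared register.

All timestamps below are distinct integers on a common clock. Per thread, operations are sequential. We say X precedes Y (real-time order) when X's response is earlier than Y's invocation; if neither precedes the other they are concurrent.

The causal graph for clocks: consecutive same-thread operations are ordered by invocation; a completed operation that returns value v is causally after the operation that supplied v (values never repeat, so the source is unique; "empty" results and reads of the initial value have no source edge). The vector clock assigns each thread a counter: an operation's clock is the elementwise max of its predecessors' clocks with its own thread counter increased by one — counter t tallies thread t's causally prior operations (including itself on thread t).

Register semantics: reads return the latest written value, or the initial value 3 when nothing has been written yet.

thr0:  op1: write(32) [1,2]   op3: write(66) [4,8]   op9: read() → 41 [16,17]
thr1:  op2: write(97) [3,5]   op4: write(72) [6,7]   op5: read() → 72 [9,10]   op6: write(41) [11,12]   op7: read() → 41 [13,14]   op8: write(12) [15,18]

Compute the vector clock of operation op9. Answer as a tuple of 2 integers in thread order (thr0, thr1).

root op op2, invoked 3: fresh clock plus thr1's own tick → (0, 1)
root op op1, invoked 1: fresh clock plus thr0's own tick → (1, 0)
op4 (invocation 6): componentwise max over VC(op2)=(0, 1), +1 at thr1, giving (0, 2)
op3 (invocation 4): componentwise max over VC(op1)=(1, 0), +1 at thr0, giving (2, 0)
op5 (invocation 9): componentwise max over VC(op4)=(0, 2), +1 at thr1, giving (0, 3)
op6 (invocation 11): componentwise max over VC(op5)=(0, 3), +1 at thr1, giving (0, 4)
op7 (invocation 13): componentwise max over VC(op6)=(0, 4), +1 at thr1, giving (0, 5)
op8 (invocation 15): componentwise max over VC(op7)=(0, 5), +1 at thr1, giving (0, 6)
op9 (invocation 16): componentwise max over VC(op3)=(2, 0), VC(op6)=(0, 4), +1 at thr0, giving (3, 4)
target: VC(op9) = (3, 4)

(3, 4)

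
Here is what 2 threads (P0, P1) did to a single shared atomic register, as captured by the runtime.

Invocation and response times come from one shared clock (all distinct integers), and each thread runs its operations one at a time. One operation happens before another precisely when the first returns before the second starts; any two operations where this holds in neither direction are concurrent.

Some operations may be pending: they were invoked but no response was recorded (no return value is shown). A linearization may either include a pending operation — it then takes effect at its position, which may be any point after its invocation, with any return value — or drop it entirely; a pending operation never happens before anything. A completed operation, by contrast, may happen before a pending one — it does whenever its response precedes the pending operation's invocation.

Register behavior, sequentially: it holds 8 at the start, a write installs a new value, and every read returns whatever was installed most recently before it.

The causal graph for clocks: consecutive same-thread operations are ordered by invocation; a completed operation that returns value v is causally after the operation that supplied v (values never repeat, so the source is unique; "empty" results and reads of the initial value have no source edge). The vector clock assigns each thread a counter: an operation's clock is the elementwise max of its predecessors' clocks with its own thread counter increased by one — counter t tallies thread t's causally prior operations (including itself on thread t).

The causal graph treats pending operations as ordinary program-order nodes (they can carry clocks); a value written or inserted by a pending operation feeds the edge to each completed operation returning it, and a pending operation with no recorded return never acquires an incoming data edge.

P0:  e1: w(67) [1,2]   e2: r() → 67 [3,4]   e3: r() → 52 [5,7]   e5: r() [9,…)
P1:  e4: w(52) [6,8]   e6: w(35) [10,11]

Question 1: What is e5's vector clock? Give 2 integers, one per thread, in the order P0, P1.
(4, 1)

root op e4, invoked 6: fresh clock plus P1's own tick → (0, 1)
root op e1, invoked 1: fresh clock plus P0's own tick → (1, 0)
e6 (invocation 10): componentwise max over VC(e4)=(0, 1), +1 at P1, giving (0, 2)
e2 (invocation 3): componentwise max over VC(e1)=(1, 0), +1 at P0, giving (2, 0)
e3 (invocation 5): componentwise max over VC(e2)=(2, 0), VC(e4)=(0, 1), +1 at P0, giving (3, 1)
e5 (invocation 9): componentwise max over VC(e3)=(3, 1), +1 at P0, giving (4, 1)
target: VC(e5) = (4, 1)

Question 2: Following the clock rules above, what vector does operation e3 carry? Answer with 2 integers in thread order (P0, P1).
(3, 1)

e4, invoked 6, has no incoming edges; only P1's bump applies → (0, 1)
e1, invoked 1, has no incoming edges; only P0's bump applies → (1, 0)
from VC(e4)=(0, 1), e6 (invoked 10) maxes components and bumps P1 → (0, 2)
from VC(e1)=(1, 0), e2 (invoked 3) maxes components and bumps P0 → (2, 0)
from VC(e2)=(2, 0), VC(e4)=(0, 1), e3 (invoked 5) maxes components and bumps P0 → (3, 1)
from VC(e3)=(3, 1), e5 (invoked 9) maxes components and bumps P0 → (4, 1)
target: VC(e3) = (3, 1)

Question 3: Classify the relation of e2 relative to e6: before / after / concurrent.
before

e2 spans [3,4], e6 spans [10,11]
resp(e2)=4 < inv(e6)=10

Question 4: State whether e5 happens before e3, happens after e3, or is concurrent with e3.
after

e5 spans [9,…), e3 spans [5,7]
resp(e3)=7 < inv(e5)=9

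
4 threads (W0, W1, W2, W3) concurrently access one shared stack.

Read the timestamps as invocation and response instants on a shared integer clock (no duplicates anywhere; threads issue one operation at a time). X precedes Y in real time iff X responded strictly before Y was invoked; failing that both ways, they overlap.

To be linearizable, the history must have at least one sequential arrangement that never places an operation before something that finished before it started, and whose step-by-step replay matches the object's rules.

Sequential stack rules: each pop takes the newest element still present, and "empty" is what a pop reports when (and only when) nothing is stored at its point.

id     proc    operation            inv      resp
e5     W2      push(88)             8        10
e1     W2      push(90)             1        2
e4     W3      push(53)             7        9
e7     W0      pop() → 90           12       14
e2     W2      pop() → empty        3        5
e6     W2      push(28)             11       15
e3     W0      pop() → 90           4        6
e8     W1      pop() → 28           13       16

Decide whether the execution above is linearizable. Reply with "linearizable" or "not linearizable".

cut after 13 events: linearizable; cut after 14 events (e7 responds, time 14): not linearizable
the 6 completed operations admit 4 real-time orders; each fails the stack replay
including or dropping the 2 pending operations (e6, e8) in any combination fails
for example e1, e2, e3, e4, e5, e7 (pending dropped) fails at step 2: e2 pop() → empty is not legal there
for example e1, e2, e3, e5, e4, e7 (pending dropped) fails at step 2: e2 pop() → empty is not legal there

not linearizable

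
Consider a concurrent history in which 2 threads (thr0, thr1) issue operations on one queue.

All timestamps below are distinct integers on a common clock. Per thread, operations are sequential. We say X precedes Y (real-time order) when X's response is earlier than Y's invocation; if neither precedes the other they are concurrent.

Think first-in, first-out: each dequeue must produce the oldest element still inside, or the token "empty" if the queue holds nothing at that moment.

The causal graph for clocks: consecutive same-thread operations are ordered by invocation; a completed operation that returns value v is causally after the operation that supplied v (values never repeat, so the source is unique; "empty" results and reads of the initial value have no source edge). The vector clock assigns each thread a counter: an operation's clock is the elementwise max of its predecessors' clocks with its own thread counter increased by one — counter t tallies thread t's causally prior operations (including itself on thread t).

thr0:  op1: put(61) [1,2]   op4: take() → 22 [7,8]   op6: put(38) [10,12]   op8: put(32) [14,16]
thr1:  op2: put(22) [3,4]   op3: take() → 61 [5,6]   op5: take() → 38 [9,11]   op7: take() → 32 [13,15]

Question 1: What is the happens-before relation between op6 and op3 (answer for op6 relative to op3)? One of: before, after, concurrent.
op6 spans [10,12], op3 spans [5,6]
resp(op3)=6 < inv(op6)=10

after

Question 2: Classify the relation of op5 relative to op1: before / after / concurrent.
op5 spans [9,11], op1 spans [1,2]
resp(op1)=2 < inv(op5)=9

after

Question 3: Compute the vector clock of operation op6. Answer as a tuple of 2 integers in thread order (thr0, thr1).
op2, invoked 3, has no incoming edges; only thr1's bump applies → (0, 1)
op1, invoked 1, has no incoming edges; only thr0's bump applies → (1, 0)
op3 (invocation 5): componentwise max over VC(op1)=(1, 0), VC(op2)=(0, 1), +1 at thr1, giving (1, 2)
op4 (invocation 7): componentwise max over VC(op1)=(1, 0), VC(op2)=(0, 1), +1 at thr0, giving (2, 1)
op6 (invocation 10): componentwise max over VC(op4)=(2, 1), +1 at thr0, giving (3, 1)
op8 (invocation 14): componentwise max over VC(op6)=(3, 1), +1 at thr0, giving (4, 1)
op5 (invocation 9): componentwise max over VC(op3)=(1, 2), VC(op6)=(3, 1), +1 at thr1, giving (3, 3)
op7 (invocation 13): componentwise max over VC(op5)=(3, 3), VC(op8)=(4, 1), +1 at thr1, giving (4, 4)
target: VC(op6) = (3, 1)

(3, 1)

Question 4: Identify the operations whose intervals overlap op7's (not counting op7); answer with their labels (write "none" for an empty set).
op7 spans [13,15]; an op avoiding the whole window 13..15 is ordered, any other is concurrent
op1 [1,2]: before
op2 [3,4]: before
op3 [5,6]: before
op4 [7,8]: before
op5 [9,11]: before
op6 [10,12]: before
op8 [14,16]: concurrent

op8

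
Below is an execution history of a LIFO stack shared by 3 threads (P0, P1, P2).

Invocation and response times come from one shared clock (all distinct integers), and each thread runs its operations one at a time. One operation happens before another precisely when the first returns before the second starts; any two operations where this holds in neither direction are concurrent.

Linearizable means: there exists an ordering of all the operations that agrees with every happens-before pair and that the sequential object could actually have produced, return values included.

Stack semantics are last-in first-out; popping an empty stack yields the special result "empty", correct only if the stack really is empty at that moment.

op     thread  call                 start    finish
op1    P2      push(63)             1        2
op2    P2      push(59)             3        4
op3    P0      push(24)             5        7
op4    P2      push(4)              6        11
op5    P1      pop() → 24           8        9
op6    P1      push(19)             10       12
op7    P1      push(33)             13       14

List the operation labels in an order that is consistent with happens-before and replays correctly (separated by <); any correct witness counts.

op1 < op2 < op3 < op5 < op4 < op6 < op7

step 1: op1 push(63) — stack <63>
step 2: op2 push(59) — stack <63,59>
step 3: op3 push(24) — stack <63,59,24>
step 4: op5 pop() → 24 — stack <63,59>
step 5: op4 push(4) — stack <63,59,4>
step 6: op6 push(19) — stack <63,59,4,19>
step 7: op7 push(33) — stack <63,59,4,19,33>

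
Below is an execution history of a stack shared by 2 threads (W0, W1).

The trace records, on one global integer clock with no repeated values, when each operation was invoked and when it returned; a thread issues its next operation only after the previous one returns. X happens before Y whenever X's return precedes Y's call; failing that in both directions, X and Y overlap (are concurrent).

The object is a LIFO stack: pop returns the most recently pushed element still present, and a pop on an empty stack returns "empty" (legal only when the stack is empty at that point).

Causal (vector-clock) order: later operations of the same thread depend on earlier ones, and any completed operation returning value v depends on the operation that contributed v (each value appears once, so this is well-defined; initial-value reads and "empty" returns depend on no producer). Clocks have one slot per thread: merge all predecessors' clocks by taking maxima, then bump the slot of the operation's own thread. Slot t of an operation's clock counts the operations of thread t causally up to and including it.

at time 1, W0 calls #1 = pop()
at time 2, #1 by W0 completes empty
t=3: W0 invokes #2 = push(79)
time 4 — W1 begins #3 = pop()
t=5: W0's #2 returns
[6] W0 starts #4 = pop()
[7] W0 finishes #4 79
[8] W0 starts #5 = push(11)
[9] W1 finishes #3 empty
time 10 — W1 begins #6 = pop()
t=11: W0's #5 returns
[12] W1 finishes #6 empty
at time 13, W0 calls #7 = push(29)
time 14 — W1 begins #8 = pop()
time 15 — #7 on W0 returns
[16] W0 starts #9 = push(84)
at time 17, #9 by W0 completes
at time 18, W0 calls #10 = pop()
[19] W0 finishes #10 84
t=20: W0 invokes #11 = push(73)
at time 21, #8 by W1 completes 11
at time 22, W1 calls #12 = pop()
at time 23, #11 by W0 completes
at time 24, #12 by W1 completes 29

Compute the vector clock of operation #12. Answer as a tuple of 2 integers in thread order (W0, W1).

(5, 4)

no predecessors for #3 (invoked 4): W1 increments from zero → (0, 1)
no predecessors for #1 (invoked 1): W0 increments from zero → (1, 0)
invoked at 10, #6 merges VC(#3)=(0, 1) and bumps W1's slot → (0, 2)
invoked at 3, #2 merges VC(#1)=(1, 0) and bumps W0's slot → (2, 0)
invoked at 6, #4 merges VC(#2)=(2, 0) and bumps W0's slot → (3, 0)
invoked at 8, #5 merges VC(#4)=(3, 0) and bumps W0's slot → (4, 0)
invoked at 13, #7 merges VC(#5)=(4, 0) and bumps W0's slot → (5, 0)
invoked at 16, #9 merges VC(#7)=(5, 0) and bumps W0's slot → (6, 0)
invoked at 14, #8 merges VC(#5)=(4, 0), VC(#6)=(0, 2) and bumps W1's slot → (4, 3)
invoked at 18, #10 merges VC(#9)=(6, 0) and bumps W0's slot → (7, 0)
invoked at 20, #11 merges VC(#10)=(7, 0) and bumps W0's slot → (8, 0)
invoked at 22, #12 merges VC(#7)=(5, 0), VC(#8)=(4, 3) and bumps W1's slot → (5, 4)
target: VC(#12) = (5, 4)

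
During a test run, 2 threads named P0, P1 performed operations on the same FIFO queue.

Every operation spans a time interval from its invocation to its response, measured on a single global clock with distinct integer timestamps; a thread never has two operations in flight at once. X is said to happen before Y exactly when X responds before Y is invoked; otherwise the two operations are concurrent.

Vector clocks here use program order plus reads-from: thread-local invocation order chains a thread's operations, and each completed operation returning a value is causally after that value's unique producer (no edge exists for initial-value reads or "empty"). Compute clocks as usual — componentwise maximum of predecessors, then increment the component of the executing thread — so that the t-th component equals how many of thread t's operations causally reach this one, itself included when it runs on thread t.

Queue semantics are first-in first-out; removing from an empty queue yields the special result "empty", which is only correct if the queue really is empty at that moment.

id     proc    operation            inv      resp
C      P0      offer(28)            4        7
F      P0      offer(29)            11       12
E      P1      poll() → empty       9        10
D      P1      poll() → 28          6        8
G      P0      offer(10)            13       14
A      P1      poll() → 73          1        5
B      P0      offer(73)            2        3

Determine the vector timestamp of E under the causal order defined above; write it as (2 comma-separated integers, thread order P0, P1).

(2, 3)

invoked at 2, B has no predecessors; its own P0 bump gives (1, 0)
from VC(B)=(1, 0), A (invoked 1) maxes components and bumps P1 → (1, 1)
from VC(B)=(1, 0), C (invoked 4) maxes components and bumps P0 → (2, 0)
from VC(C)=(2, 0), F (invoked 11) maxes components and bumps P0 → (3, 0)
from VC(A)=(1, 1), VC(C)=(2, 0), D (invoked 6) maxes components and bumps P1 → (2, 2)
from VC(F)=(3, 0), G (invoked 13) maxes components and bumps P0 → (4, 0)
from VC(D)=(2, 2), E (invoked 9) maxes components and bumps P1 → (2, 3)
target: VC(E) = (2, 3)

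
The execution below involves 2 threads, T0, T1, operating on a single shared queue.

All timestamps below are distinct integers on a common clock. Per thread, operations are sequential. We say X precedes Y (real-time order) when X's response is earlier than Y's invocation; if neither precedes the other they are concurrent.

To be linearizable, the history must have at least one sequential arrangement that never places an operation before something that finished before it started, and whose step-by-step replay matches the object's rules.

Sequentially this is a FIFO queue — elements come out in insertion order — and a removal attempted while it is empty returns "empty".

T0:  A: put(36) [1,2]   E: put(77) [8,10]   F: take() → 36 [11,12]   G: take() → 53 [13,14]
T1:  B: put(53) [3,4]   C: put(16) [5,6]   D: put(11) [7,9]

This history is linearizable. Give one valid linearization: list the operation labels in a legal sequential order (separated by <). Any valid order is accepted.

A < B < C < D < E < F < G

step 1: A put(36) — queue <36>
step 2: B put(53) — queue <36,53>
step 3: C put(16) — queue <36,53,16>
step 4: D put(11) — queue <36,53,16,11>
step 5: E put(77) — queue <36,53,16,11,77>
step 6: F take() → 36 — queue <53,16,11,77>
step 7: G take() → 53 — queue <16,11,77>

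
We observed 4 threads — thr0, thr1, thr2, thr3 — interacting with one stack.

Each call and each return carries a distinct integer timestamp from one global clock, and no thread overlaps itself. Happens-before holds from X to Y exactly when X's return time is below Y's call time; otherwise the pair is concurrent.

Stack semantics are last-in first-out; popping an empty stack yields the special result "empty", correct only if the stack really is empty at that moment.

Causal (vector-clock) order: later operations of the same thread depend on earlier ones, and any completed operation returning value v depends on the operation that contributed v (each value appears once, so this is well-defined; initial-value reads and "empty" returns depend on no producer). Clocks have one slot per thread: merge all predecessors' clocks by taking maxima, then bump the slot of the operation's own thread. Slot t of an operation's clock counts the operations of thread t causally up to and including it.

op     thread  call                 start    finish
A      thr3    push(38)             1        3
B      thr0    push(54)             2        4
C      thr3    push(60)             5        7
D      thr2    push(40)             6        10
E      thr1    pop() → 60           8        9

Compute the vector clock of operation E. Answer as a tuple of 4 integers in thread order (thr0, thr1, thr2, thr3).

(0, 1, 0, 2)

root op A, invoked 1: fresh clock plus thr3's own tick → (0, 0, 0, 1)
root op D, invoked 6: fresh clock plus thr2's own tick → (0, 0, 1, 0)
root op B, invoked 2: fresh clock plus thr0's own tick → (1, 0, 0, 0)
C (invocation 5): componentwise max over VC(A)=(0, 0, 0, 1), +1 at thr3, giving (0, 0, 0, 2)
E (invocation 8): componentwise max over VC(C)=(0, 0, 0, 2), +1 at thr1, giving (0, 1, 0, 2)
target: VC(E) = (0, 1, 0, 2)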